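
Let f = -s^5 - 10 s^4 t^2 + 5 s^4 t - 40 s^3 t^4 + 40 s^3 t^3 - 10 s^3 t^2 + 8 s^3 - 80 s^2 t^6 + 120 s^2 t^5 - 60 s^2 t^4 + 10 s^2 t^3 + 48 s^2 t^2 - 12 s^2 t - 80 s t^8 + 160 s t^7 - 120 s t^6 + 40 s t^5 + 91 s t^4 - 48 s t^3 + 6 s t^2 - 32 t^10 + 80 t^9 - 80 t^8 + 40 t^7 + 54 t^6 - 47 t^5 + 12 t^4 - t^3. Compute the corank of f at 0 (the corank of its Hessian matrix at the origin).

The Hessian at 0 is [[0, 0], [0, 0]] of rank 0; hence corank 2.

2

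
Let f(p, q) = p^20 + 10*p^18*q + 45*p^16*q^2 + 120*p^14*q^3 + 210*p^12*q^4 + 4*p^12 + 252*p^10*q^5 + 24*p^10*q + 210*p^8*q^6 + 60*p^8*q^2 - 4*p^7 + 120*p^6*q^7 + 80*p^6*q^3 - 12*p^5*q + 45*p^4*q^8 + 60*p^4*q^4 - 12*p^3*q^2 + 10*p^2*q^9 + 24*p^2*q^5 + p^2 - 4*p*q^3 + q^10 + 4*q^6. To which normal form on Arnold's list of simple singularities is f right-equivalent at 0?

A_{9}

The Hessian of f at 0 is [[2, 0], [0, 0]] with rank 1, so corank 1. A Groebner basis of the Jacobian ideal J(f) in C{p,q} is {p^2*q^2 - p/6 + q^3/3, -p^2/2 + p*q^3, -p*q/2 + q^4, p^3}; counting standard monomials gives mu = 9. Corank 1: A-series; mu = 9 gives A_9.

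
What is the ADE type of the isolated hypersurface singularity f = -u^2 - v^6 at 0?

The Hessian of f at 0 has rank 1. Corank 1: A-series; mu = 5 gives A_5.

A_{5}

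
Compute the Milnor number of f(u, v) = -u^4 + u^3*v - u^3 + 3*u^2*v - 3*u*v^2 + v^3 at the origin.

7

The Hessian of f at 0 has rank 0. Corank 2; j^3 = -(u - v)^3 is a perfect cube, so E-series; the 4-jet and mu = 7 give E_7.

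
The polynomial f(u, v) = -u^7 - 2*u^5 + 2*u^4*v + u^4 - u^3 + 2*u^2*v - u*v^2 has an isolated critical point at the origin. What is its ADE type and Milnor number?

Type D_5, Milnor number mu = 5.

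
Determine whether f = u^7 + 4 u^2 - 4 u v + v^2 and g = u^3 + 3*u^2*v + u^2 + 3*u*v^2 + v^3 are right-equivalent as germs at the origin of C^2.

No.

The Hessian of f at 0 has rank 1. Corank 1: A-series; mu = 6 gives A_6. The Hessian of g at 0 has rank 1. Corank 1: A-series; mu = 2 gives A_2. f is A_6 but g is A_2, hence not right-equivalent.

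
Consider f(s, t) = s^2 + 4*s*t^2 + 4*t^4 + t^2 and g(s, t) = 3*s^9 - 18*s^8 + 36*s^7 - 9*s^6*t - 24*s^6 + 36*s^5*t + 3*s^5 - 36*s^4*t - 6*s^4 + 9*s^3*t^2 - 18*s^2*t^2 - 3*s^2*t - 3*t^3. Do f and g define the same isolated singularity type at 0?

No.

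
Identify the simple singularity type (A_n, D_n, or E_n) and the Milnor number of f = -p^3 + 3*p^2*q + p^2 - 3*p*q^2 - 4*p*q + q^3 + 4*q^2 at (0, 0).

The Hessian of f at 0 has rank 1. Corank 1: A-series; mu = 2 gives A_2.

Type A_{2}, Milnor number mu = 2.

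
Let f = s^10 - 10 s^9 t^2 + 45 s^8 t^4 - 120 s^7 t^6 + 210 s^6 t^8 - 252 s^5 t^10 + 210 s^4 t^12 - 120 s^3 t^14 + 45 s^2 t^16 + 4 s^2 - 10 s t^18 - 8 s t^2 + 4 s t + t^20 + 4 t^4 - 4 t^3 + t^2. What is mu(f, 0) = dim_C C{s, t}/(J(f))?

9

The Hessian of f at 0 has rank 1. Corank 1: A-series; mu = 9 gives A_9.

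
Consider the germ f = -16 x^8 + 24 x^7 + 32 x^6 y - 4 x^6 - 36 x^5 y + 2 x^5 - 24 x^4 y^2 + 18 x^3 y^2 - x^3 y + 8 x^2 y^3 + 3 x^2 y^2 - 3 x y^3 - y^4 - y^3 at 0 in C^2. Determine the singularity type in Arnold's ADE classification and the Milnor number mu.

Type E_7, Milnor number mu = 7.

The Hessian of f at 0 is [[0, 0], [0, 0]] with rank 0, so corank 2. A Groebner basis of the Jacobian ideal J(f) in C{x,y} is {x^3 + 57*x*y^2 + 3*y^2, x^2*y + 8*x*y^2, y^3}; counting standard monomials gives mu = 7. Corank 2; j^3 = -y^3 is a perfect cube, so E-series; the 4-jet and mu = 7 give E_7.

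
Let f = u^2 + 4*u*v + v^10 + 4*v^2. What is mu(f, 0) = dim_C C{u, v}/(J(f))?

9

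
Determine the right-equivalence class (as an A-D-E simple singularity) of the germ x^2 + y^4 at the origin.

A_3

The Hessian of f at 0 has rank 1. Corank 1: A-series; mu = 3 gives A_3.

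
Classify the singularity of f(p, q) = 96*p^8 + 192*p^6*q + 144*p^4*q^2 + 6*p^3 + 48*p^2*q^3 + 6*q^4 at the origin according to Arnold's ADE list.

The Hessian of f at 0 is [[0, 0], [0, 0]] with rank 0, so corank 2. A Groebner basis of the Jacobian ideal J(f) in C{p,q} is {q^3, p^2}; counting standard monomials gives mu = 6. Corank 2; j^3 = 6*p^3 is a perfect cube, so E-series; the 4-jet and mu = 6 give E_6.

E_{6}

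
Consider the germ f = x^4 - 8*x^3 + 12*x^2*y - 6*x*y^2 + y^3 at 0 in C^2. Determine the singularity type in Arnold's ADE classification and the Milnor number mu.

Type E6, Milnor number mu = 6.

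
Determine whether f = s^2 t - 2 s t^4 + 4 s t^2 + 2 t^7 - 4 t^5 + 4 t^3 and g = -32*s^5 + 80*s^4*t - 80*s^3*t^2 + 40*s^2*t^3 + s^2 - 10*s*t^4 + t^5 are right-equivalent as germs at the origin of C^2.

The Hessian of f at 0 is [[0, 0], [0, 0]] with rank 0, so corank 2. A Groebner basis of the Jacobian ideal J(f) in C{s,t} is {s^2/6 + s*t^3 + 8*s*t/3 + 14*t^2/3, -s*t + t^4 - 2*t^2, s^3 - 12*s*t^2 - 16*t^3, s^2*t + 4*s*t^2 + 4*t^3}; counting standard monomials gives mu = 8. Corank 2; j^3 = t*(s + 2*t)^2 has shape L^2 M (L != M), so D-series; mu = 8 gives D_8. The Hessian of g at 0 is [[2, 0], [0, 0]] with rank 1, so corank 1. A Groebner basis of the Jacobian ideal J(g) in C{s,t} is {t^4, s}; counting standard monomials gives mu = 4. Corank 1: A-series; mu = 4 gives A_4. f is D_8 but g is A_4, hence not right-equivalent.

No.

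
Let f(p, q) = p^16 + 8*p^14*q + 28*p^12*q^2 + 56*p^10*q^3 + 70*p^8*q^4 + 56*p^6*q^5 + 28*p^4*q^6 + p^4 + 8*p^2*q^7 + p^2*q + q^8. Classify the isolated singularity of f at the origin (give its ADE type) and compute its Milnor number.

Type D_9, Milnor number mu = 9.

The Hessian of f at 0 has rank 0. Corank 2; j^3 = p^2*q has shape L^2 M (L != M), so D-series; mu = 9 gives D_9.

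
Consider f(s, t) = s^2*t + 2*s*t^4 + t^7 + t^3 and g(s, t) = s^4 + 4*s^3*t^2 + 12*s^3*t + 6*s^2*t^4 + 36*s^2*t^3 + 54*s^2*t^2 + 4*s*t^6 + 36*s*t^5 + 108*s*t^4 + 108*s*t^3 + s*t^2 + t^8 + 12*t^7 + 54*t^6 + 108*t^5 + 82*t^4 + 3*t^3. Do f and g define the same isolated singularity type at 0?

The Hessian of f at 0 has rank 0. Corank 2; j^3 = t*(s^2 + t^2) splits into three distinct lines over C (the quadratic factor has nonzero discriminant), so D_4. The Hessian of g at 0 has rank 0. Corank 2; j^3 = t^2*(s + 3*t) has shape L^2 M (L != M), so D-series; mu = 5 gives D_5. f is D_4 but g is D_5, hence not right-equivalent.

No.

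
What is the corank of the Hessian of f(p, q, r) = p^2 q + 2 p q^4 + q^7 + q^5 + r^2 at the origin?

2

The Hessian at 0 is [[0, 0, 0], [0, 0, 0], [0, 0, 2]] of rank 1; hence corank 2.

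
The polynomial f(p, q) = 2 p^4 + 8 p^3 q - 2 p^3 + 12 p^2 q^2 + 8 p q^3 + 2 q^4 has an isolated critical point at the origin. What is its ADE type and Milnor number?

Type E6, Milnor number mu = 6.

The Hessian of f at 0 has rank 0. Corank 2; j^3 = -2*p^3 is a perfect cube, so E-series; the 4-jet and mu = 6 give E_6.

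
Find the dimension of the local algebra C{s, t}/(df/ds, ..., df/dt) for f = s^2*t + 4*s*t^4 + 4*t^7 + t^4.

5

The Hessian of f at 0 has rank 0. Corank 2; j^3 = s^2*t has shape L^2 M (L != M), so D-series; mu = 5 gives D_5.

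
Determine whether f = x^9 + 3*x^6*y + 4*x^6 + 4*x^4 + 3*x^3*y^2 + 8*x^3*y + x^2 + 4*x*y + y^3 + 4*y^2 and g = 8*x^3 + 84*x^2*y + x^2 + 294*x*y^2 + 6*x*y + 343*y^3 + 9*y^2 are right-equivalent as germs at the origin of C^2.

Yes.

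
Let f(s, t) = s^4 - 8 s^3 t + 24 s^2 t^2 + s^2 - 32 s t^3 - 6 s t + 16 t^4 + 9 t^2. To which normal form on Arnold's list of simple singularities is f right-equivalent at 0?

The Hessian of f at 0 is [[2, -6], [-6, 18]] with rank 1, so corank 1. A Groebner basis of the Jacobian ideal J(f) in C{s,t} is {t^3, s - 3*t}; counting standard monomials gives mu = 3. Corank 1: A-series; mu = 3 gives A_3.

A_{3}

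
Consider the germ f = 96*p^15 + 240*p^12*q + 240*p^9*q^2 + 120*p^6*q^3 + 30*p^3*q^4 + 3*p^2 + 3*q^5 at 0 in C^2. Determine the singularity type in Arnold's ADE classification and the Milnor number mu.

The Hessian of f at 0 has rank 1. Corank 1: A-series; mu = 4 gives A_4.

Type A_4, Milnor number mu = 4.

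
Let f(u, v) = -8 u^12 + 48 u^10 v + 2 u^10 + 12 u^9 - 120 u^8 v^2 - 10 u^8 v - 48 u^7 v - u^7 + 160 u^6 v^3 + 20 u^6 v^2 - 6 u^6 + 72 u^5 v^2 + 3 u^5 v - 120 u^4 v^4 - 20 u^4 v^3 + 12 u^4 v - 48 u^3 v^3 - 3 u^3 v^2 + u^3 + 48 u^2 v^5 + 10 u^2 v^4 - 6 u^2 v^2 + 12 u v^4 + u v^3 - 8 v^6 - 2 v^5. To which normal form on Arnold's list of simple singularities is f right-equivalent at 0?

The Hessian of f at 0 has rank 0. Corank 2; j^3 = u^3 is a perfect cube, so E-series; the 4-jet and mu = 7 give E_7.

E7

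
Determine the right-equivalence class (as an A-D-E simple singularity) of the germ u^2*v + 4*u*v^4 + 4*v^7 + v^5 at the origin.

D6

The Hessian of f at 0 has rank 0. Corank 2; j^3 = u^2*v has shape L^2 M (L != M), so D-series; mu = 6 gives D_6.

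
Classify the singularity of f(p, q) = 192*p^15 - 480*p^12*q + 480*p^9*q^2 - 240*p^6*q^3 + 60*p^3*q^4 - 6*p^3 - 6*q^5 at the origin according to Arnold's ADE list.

E_{8}

The Hessian of f at 0 is [[0, 0], [0, 0]] with rank 0, so corank 2. A Groebner basis of the Jacobian ideal J(f) in C{p,q} is {q^4, p^2}; counting standard monomials gives mu = 8. Corank 2; j^3 = -6*p^3 is a perfect cube, so E-series; the 5-jet and mu = 8 give E_8.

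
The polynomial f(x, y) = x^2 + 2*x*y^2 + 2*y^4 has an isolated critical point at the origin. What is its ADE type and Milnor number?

Type A_3, Milnor number mu = 3.

The Hessian of f at 0 is [[2, 0], [0, 0]] with rank 1, so corank 1. A Groebner basis of the Jacobian ideal J(f) in C{x,y} is {x^2, x*y, x + y^2}; counting standard monomials gives mu = 3. Corank 1: A-series; mu = 3 gives A_3.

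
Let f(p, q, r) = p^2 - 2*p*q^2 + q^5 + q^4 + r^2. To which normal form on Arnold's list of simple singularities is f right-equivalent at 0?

A_{4}

The Hessian of f at 0 is [[2, 0, 0], [0, 0, 0], [0, 0, 2]] with rank 2, so corank 1. A Groebner basis of the Jacobian ideal J(f) in C{p,q,r} is {p^2, -p + q^2, r}; counting standard monomials gives mu = 4. Corank 1: A-series; mu = 4 gives A_4.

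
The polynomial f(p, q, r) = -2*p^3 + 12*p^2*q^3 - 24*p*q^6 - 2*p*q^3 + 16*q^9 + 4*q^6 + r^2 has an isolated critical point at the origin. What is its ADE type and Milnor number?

The Hessian of f at 0 has rank 1. Corank 2; j^3 = -2*p^3 is a perfect cube, so E-series; the 4-jet and mu = 7 give E_7.

Type E_7, Milnor number mu = 7.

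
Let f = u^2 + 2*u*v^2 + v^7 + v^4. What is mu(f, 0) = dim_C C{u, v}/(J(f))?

6

The Hessian of f at 0 is [[2, 0], [0, 0]] with rank 1, so corank 1. A Groebner basis of the Jacobian ideal J(f) in C{u,v} is {u^3, u + v^2}; counting standard monomials gives mu = 6. Corank 1: A-series; mu = 6 gives A_6.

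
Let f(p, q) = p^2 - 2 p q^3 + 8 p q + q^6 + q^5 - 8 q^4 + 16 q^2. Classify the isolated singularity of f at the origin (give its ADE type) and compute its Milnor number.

The Hessian of f at 0 has rank 1. Corank 1: A-series; mu = 4 gives A_4.

Type A4, Milnor number mu = 4.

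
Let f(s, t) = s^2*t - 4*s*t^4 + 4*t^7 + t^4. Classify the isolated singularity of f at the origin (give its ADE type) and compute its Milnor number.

The Hessian of f at 0 is [[0, 0], [0, 0]] with rank 0, so corank 2. A Groebner basis of the Jacobian ideal J(f) in C{s,t} is {s^3, s^2/4 + t^3, s*t}; counting standard monomials gives mu = 5. Corank 2; j^3 = s^2*t has shape L^2 M (L != M), so D-series; mu = 5 gives D_5.

Type D_5, Milnor number mu = 5.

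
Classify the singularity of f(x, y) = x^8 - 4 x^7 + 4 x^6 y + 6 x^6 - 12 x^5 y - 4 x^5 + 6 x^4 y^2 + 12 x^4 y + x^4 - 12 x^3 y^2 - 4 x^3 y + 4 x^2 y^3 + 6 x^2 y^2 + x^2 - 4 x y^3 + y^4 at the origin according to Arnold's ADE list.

A3

The Hessian of f at 0 has rank 1. Corank 1: A-series; mu = 3 gives A_3.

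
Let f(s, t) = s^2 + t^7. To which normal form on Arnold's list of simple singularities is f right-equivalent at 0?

A6

The Hessian of f at 0 is [[2, 0], [0, 0]] with rank 1, so corank 1. A Groebner basis of the Jacobian ideal J(f) in C{s,t} is {t^6, s}; counting standard monomials gives mu = 6. Corank 1: A-series; mu = 6 gives A_6.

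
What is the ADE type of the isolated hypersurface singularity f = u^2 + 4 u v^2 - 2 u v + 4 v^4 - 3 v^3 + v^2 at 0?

The Hessian of f at 0 is [[2, -2], [-2, 2]] with rank 1, so corank 1. A Groebner basis of the Jacobian ideal J(f) in C{u,v} is {v^2, u - v}; counting standard monomials gives mu = 2. Corank 1: A-series; mu = 2 gives A_2.

A_2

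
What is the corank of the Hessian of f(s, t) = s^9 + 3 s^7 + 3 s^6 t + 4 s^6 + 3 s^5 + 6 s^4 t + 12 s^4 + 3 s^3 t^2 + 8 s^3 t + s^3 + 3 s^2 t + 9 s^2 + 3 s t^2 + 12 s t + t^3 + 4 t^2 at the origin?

1

Hessian at 0 has rank 1.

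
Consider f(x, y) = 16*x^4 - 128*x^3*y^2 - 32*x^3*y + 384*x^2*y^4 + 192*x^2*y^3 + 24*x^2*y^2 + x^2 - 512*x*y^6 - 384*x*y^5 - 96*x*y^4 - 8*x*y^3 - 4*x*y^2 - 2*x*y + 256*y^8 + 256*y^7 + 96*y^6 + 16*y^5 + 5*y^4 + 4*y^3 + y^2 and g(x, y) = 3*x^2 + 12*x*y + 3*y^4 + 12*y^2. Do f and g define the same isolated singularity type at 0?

The Hessian of f at 0 has rank 1. Corank 1: A-series; mu = 3 gives A_3. The Hessian of g at 0 has rank 1. Corank 1: A-series; mu = 3 gives A_3. Both have type A_3, hence right-equivalent.

Yes.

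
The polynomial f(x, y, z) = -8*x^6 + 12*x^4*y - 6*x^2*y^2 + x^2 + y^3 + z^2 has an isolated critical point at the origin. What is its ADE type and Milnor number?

Type A2, Milnor number mu = 2.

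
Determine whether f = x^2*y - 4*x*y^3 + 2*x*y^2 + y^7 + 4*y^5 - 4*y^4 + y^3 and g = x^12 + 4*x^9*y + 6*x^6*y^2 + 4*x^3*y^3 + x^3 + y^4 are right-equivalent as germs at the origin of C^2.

The Hessian of f at 0 has rank 0. Corank 2; j^3 = y*(x + y)^2 has shape L^2 M (L != M), so D-series; mu = 8 gives D_8. The Hessian of g at 0 has rank 0. Corank 2; j^3 = x^3 is a perfect cube, so E-series; the 4-jet and mu = 6 give E_6. f is D_8 but g is E_6, hence not right-equivalent.

No.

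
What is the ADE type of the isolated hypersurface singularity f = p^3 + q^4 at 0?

E_{6}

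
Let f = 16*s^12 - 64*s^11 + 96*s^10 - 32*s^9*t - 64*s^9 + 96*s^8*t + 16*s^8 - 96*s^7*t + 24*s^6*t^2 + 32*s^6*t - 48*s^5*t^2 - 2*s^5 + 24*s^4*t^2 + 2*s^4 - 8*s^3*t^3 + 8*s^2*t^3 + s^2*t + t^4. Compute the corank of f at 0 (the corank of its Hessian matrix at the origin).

2

The Hessian at 0 is [[0, 0], [0, 0]] of rank 0; hence corank 2.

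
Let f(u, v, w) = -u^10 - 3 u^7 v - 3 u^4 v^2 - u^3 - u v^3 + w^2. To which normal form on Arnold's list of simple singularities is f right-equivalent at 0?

E7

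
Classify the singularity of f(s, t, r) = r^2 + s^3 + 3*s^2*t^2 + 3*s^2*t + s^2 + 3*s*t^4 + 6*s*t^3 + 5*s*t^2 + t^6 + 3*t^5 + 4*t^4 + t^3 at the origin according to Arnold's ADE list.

A2

The Hessian of f at 0 has rank 2. Corank 1: A-series; mu = 2 gives A_2.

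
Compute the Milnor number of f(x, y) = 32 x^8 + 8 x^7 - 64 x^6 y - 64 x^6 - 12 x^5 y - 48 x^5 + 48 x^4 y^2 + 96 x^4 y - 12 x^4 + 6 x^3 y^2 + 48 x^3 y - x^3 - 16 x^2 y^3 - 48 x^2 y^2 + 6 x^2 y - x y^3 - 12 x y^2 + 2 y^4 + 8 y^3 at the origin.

The Hessian of f at 0 has rank 0. Corank 2; j^3 = -(x - 2*y)^3 is a perfect cube, so E-series; the 4-jet and mu = 7 give E_7.

7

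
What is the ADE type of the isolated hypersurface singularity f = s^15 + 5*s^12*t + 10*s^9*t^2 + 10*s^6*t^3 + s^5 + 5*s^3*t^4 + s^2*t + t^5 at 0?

The Hessian of f at 0 is [[0, 0], [0, 0]] with rank 0, so corank 2. A Groebner basis of the Jacobian ideal J(f) in C{s,t} is {s^2/5 + t^4, s^3, s*t}; counting standard monomials gives mu = 6. Corank 2; j^3 = s^2*t has shape L^2 M (L != M), so D-series; mu = 6 gives D_6.

D_{6}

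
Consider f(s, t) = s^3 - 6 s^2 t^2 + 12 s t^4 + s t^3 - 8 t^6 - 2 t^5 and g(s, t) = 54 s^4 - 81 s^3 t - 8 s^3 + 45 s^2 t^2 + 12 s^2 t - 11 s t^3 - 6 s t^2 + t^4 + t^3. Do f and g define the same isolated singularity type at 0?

Yes.

The Hessian of f at 0 is [[0, 0], [0, 0]] with rank 0, so corank 2. A Groebner basis of the Jacobian ideal J(f) in C{s,t} is {-s^2/4 + t^4 - t^3/12, s^3, s^2*t + s^2/12 + t^3/36, -s^2/2 + s*t^2 - t^3/6}; counting standard monomials gives mu = 7. Corank 2; j^3 = s^3 is a perfect cube, so E-series; the 4-jet and mu = 7 give E_7. The Hessian of g at 0 is [[0, 0], [0, 0]] with rank 0, so corank 2. A Groebner basis of the Jacobian ideal J(g) in C{s,t} is {256*s^2/3 - 256*s*t/3 + t^4 - 8*t^3/9 + 64*t^2/3, s^3 - 20*s^2/3 + 20*s*t/3 - t^3/18 - 5*t^2/3, s^2*t - 88*s^2/9 + 88*s*t/9 - 4*t^3/27 - 22*t^2/9, -32*s^2/3 + s*t^2 + 32*s*t/3 - 7*t^3/18 - 8*t^2/3}; counting standard monomials gives mu = 7. Corank 2; j^3 = -(2*s - t)^3 is a perfect cube, so E-series; the 4-jet and mu = 7 give E_7. Both have type E_7, hence right-equivalent.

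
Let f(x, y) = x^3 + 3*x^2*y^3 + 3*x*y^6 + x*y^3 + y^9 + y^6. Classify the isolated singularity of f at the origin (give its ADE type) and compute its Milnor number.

Type E_{7}, Milnor number mu = 7.

The Hessian of f at 0 has rank 0. Corank 2; j^3 = x^3 is a perfect cube, so E-series; the 4-jet and mu = 7 give E_7.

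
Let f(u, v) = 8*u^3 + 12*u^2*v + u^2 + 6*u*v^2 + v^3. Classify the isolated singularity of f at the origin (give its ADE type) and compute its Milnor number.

Type A_{2}, Milnor number mu = 2.

The Hessian of f at 0 is [[2, 0], [0, 0]] with rank 1, so corank 1. A Groebner basis of the Jacobian ideal J(f) in C{u,v} is {v^2, u}; counting standard monomials gives mu = 2. Corank 1: A-series; mu = 2 gives A_2.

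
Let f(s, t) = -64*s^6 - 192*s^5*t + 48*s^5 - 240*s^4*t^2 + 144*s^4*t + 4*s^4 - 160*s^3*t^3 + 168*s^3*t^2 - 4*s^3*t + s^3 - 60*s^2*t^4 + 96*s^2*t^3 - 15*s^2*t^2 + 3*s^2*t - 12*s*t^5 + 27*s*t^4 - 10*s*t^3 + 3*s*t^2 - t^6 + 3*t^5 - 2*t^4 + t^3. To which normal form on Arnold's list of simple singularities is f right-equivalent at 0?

E_{6}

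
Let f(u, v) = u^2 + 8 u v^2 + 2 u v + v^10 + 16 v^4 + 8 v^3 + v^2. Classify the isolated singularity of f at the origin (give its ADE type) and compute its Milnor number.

Type A_{9}, Milnor number mu = 9.

The Hessian of f at 0 has rank 1. Corank 1: A-series; mu = 9 gives A_9.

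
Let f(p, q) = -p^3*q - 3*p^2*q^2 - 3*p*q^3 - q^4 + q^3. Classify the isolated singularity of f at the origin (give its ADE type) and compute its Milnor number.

Type E_{7}, Milnor number mu = 7.

The Hessian of f at 0 is [[0, 0], [0, 0]] with rank 0, so corank 2. A Groebner basis of the Jacobian ideal J(f) in C{p,q} is {p^3 - 3*p*q^2 - 3*q^2, p^2*q + 2*p*q^2, q^3}; counting standard monomials gives mu = 7. Corank 2; j^3 = q^3 is a perfect cube, so E-series; the 4-jet and mu = 7 give E_7.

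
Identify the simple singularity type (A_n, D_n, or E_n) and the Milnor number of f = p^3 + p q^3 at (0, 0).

Type E7, Milnor number mu = 7.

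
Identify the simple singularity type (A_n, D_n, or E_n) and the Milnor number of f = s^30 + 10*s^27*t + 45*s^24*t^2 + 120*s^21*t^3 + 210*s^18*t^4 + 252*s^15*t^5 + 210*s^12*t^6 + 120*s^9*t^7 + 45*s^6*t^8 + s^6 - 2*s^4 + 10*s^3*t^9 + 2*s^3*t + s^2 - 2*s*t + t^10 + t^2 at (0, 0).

Type A9, Milnor number mu = 9.

The Hessian of f at 0 has rank 1. Corank 1: A-series; mu = 9 gives A_9.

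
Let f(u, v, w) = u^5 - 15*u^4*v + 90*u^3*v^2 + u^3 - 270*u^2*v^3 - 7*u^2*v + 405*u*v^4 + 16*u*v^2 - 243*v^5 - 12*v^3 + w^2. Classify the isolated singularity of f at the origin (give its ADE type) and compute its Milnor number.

Type D_6, Milnor number mu = 6.

The Hessian of f at 0 is [[0, 0, 0], [0, 0, 0], [0, 0, 2]] with rank 1, so corank 2. A Groebner basis of the Jacobian ideal J(f) in C{u,v,w} is {u*v/5 + v^4 - 2*v^2/5, u*v^2 - 2*v^3, u^2 - 5*u*v + 6*v^2, w}; counting standard monomials gives mu = 6. Corank 2; j^3 = (u - 3*v)*(u - 2*v)^2 has shape L^2 M (L != M), so D-series; mu = 6 gives D_6.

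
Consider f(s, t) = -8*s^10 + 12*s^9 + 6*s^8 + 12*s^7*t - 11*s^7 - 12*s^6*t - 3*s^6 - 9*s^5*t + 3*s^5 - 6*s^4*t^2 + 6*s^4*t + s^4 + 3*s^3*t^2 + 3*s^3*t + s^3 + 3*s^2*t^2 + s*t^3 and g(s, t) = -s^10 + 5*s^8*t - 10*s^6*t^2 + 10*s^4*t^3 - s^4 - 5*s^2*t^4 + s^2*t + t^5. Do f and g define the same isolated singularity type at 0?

No.

The Hessian of f at 0 is [[0, 0], [0, 0]] with rank 0, so corank 2. A Groebner basis of the Jacobian ideal J(f) in C{s,t} is {3*s^2 + t^4 + t^3, s^3, s^2*t - s^2 - t^3/3, 2*s^2 + s*t^2 + 2*t^3/3}; counting standard monomials gives mu = 7. Corank 2; j^3 = s^3 is a perfect cube, so E-series; the 4-jet and mu = 7 give E_7. The Hessian of g at 0 is [[0, 0], [0, 0]] with rank 0, so corank 2. A Groebner basis of the Jacobian ideal J(g) in C{s,t} is {s^2/5 + t^4, s^3, s*t}; counting standard monomials gives mu = 6. Corank 2; j^3 = s^2*t has shape L^2 M (L != M), so D-series; mu = 6 gives D_6. f is E_7 but g is D_6, hence not right-equivalent.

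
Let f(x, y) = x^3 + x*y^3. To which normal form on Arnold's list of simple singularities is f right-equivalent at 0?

The Hessian of f at 0 is [[0, 0], [0, 0]] with rank 0, so corank 2. A Groebner basis of the Jacobian ideal J(f) in C{x,y} is {x^3, x*y^2, 3*x^2 + y^3}; counting standard monomials gives mu = 7. Corank 2; j^3 = x^3 is a perfect cube, so E-series; the 4-jet and mu = 7 give E_7.

E_7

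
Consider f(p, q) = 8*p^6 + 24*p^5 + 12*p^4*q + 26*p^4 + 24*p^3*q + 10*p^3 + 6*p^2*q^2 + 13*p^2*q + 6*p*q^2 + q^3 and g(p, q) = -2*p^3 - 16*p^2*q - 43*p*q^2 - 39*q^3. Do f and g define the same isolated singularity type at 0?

The Hessian of f at 0 has rank 0. Corank 2; j^3 = (2*p + q)*(5*p^2 + 4*p*q + q^2) splits into three distinct lines over C (the quadratic factor has nonzero discriminant), so D_4. The Hessian of g at 0 has rank 0. Corank 2; j^3 = -(p + 3*q)*(2*p^2 + 10*p*q + 13*q^2) splits into three distinct lines over C (the quadratic factor has nonzero discriminant), so D_4. Both have type D_4, hence right-equivalent.

Yes.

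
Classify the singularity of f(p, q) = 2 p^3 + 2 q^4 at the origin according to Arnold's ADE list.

E_{6}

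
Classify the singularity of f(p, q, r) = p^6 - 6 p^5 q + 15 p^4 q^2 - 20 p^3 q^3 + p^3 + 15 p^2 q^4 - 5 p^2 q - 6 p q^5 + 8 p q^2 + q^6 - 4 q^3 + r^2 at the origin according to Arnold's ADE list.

D_{7}

The Hessian of f at 0 is [[0, 0, 0], [0, 0, 0], [0, 0, 2]] with rank 1, so corank 2. A Groebner basis of the Jacobian ideal J(f) in C{p,q,r} is {-p*q/6 + q^5 + q^2/3, p*q^2 - 2*q^3, p^2 - 3*p*q + 2*q^2, r}; counting standard monomials gives mu = 7. Corank 2; j^3 = (p - 2*q)^2*(p - q) has shape L^2 M (L != M), so D-series; mu = 7 gives D_7.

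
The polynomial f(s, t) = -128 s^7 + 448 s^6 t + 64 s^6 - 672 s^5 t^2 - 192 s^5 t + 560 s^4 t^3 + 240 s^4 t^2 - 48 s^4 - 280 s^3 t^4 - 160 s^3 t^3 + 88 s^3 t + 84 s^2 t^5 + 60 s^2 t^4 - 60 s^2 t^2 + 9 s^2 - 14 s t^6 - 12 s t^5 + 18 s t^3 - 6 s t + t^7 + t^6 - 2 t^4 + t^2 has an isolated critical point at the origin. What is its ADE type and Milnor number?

Type A6, Milnor number mu = 6.

The Hessian of f at 0 has rank 1. Corank 1: A-series; mu = 6 gives A_6.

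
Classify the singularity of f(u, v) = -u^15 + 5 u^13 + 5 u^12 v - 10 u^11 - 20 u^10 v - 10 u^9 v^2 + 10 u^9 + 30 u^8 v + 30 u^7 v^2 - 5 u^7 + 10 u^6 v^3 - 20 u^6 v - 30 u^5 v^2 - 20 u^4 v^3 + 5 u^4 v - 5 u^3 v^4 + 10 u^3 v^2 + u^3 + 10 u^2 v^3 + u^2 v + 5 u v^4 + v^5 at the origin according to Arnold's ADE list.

The Hessian of f at 0 is [[0, 0], [0, 0]] with rank 0, so corank 2. A Groebner basis of the Jacobian ideal J(f) in C{u,v} is {-u*v/5 + v^4, u*v^2, u^2 + u*v}; counting standard monomials gives mu = 6. Corank 2; j^3 = u^2*(u + v) has shape L^2 M (L != M), so D-series; mu = 6 gives D_6.

D_6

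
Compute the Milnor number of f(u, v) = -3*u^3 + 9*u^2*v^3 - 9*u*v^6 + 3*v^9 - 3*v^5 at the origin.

8

The Hessian of f at 0 has rank 0. Corank 2; j^3 = -3*u^3 is a perfect cube, so E-series; the 5-jet and mu = 8 give E_8.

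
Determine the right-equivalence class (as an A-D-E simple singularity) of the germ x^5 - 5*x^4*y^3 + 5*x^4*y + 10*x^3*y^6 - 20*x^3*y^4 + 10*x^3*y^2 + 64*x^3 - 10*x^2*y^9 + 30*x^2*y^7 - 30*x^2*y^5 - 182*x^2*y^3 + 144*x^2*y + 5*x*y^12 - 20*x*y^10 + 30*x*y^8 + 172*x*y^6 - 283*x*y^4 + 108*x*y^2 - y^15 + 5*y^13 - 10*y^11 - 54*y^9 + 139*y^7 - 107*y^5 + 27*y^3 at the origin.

The Hessian of f at 0 is [[0, 0], [0, 0]] with rank 0, so corank 2. A Groebner basis of the Jacobian ideal J(f) in C{x,y} is {-13*x^2/2 + x*y^3 - 39*x*y/4 - 117*y^2/32, 8*x^2 + 12*x*y + y^4 + 9*y^2/2, x^3 - 27*x*y^2/16 - 27*y^3/32, x^2*y + 3*x*y^2/2 + 9*y^3/16}; counting standard monomials gives mu = 8. Corank 2; j^3 = (4*x + 3*y)^3 is a perfect cube, so E-series; the 5-jet and mu = 8 give E_8.

E8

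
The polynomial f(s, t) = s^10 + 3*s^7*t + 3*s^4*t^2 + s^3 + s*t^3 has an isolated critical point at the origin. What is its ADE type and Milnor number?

The Hessian of f at 0 has rank 0. Corank 2; j^3 = s^3 is a perfect cube, so E-series; the 4-jet and mu = 7 give E_7.

Type E_{7}, Milnor number mu = 7.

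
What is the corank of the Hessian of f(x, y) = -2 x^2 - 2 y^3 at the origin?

1

Hessian at 0 has rank 1.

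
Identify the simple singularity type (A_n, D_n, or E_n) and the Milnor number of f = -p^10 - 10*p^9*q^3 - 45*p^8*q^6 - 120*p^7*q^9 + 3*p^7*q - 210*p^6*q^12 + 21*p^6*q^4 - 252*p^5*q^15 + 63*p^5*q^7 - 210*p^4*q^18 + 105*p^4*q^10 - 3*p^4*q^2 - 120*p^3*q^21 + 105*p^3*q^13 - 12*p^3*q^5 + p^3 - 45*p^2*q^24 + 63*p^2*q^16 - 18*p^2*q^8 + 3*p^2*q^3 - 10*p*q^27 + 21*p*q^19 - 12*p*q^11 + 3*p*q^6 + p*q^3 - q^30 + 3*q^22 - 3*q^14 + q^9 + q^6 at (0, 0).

Type E_{7}, Milnor number mu = 7.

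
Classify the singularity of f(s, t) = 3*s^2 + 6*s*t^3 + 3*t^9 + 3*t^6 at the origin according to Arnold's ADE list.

A_{8}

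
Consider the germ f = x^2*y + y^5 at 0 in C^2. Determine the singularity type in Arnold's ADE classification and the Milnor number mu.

Type D6, Milnor number mu = 6.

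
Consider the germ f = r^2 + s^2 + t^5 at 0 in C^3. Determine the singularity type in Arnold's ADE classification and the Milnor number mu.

Type A_{4}, Milnor number mu = 4.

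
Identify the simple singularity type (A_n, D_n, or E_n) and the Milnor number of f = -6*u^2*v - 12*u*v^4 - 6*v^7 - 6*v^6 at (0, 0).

The Hessian of f at 0 has rank 0. Corank 2; j^3 = -6*u^2*v has shape L^2 M (L != M), so D-series; mu = 7 gives D_7.

Type D_{7}, Milnor number mu = 7.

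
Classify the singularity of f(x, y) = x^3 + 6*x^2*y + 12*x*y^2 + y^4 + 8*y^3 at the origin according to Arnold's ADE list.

E6

The Hessian of f at 0 has rank 0. Corank 2; j^3 = (x + 2*y)^3 is a perfect cube, so E-series; the 4-jet and mu = 6 give E_6.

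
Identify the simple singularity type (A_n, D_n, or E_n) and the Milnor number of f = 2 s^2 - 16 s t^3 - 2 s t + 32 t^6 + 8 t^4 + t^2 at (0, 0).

Type A_1, Milnor number mu = 1.

The Hessian of f at 0 has rank 2. Corank 0: nondegenerate Morse point, so A_1.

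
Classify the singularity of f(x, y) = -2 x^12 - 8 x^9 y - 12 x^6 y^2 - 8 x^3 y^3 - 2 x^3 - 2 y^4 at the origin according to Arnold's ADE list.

E6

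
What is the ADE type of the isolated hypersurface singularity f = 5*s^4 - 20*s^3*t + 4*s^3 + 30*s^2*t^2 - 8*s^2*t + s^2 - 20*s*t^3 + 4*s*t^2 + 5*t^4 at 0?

A3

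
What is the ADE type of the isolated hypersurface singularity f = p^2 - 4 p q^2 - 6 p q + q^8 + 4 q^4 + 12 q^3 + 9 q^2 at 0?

A_{7}

The Hessian of f at 0 is [[2, -6], [-6, 18]] with rank 1, so corank 1. A Groebner basis of the Jacobian ideal J(f) in C{p,q} is {p^4 - 27*p^3 + 189*p^2*q - 891*p^2/4 + 1701*p*q/2 - 2187*p/8 + 6561*q/8, p^3*q - 9*p^3/2 + 27*p^2*q - 27*p^2 + 405*p*q/4 - 243*p/8 + 729*q/8, -p/2 + q^2 + 3*q/2}; counting standard monomials gives mu = 7. Corank 1: A-series; mu = 7 gives A_7.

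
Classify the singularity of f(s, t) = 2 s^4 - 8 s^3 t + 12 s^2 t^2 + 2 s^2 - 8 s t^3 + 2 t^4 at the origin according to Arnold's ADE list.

A_3

The Hessian of f at 0 is [[4, 0], [0, 0]] with rank 1, so corank 1. A Groebner basis of the Jacobian ideal J(f) in C{s,t} is {t^3, s}; counting standard monomials gives mu = 3. Corank 1: A-series; mu = 3 gives A_3.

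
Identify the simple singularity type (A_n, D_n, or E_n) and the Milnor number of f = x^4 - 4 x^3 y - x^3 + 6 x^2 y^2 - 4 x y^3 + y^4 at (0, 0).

The Hessian of f at 0 has rank 0. Corank 2; j^3 = -x^3 is a perfect cube, so E-series; the 4-jet and mu = 6 give E_6.

Type E_{6}, Milnor number mu = 6.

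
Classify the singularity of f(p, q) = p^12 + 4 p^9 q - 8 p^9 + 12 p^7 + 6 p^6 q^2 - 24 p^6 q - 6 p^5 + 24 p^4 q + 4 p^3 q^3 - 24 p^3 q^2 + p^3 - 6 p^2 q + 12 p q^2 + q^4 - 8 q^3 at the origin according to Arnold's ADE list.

E_{6}

The Hessian of f at 0 has rank 0. Corank 2; j^3 = (p - 2*q)^3 is a perfect cube, so E-series; the 4-jet and mu = 6 give E_6.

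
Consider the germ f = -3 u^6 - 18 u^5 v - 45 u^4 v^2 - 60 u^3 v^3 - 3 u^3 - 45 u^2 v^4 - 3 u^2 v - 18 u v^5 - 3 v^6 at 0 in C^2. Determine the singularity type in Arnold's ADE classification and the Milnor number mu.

The Hessian of f at 0 has rank 0. Corank 2; j^3 = -3*u^2*(u + v) has shape L^2 M (L != M), so D-series; mu = 7 gives D_7.

Type D_7, Milnor number mu = 7.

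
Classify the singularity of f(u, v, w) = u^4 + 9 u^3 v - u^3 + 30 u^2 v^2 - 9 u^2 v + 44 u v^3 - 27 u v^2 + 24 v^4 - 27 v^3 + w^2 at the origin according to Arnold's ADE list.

E7

The Hessian of f at 0 is [[0, 0, 0], [0, 0, 0], [0, 0, 2]] with rank 1, so corank 2. A Groebner basis of the Jacobian ideal J(f) in C{u,v,w} is {3*u^2 + 18*u*v + v^4 + v^3 + 27*v^2, u^3 - 45*u^2 - 270*u*v + 12*v^3 - 405*v^2, u^2*v + 11*u^2 + 66*u*v - 16*v^3/3 + 99*v^2, -2*u^2 + u*v^2 - 12*u*v + 7*v^3/3 - 18*v^2, w}; counting standard monomials gives mu = 7. Corank 2; j^3 = -(u + 3*v)^3 is a perfect cube, so E-series; the 4-jet and mu = 7 give E_7.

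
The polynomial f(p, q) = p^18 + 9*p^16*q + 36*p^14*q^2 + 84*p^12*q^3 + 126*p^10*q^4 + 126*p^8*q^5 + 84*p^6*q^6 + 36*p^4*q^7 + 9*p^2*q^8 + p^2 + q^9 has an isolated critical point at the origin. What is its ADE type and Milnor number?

The Hessian of f at 0 is [[2, 0], [0, 0]] with rank 1, so corank 1. A Groebner basis of the Jacobian ideal J(f) in C{p,q} is {q^8, p}; counting standard monomials gives mu = 8. Corank 1: A-series; mu = 8 gives A_8.

Type A8, Milnor number mu = 8.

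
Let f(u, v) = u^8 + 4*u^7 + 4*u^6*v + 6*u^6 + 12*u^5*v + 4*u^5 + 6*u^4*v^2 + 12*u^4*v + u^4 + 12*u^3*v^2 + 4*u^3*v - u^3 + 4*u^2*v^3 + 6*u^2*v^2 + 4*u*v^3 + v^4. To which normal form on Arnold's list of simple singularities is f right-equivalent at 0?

The Hessian of f at 0 has rank 0. Corank 2; j^3 = -u^3 is a perfect cube, so E-series; the 4-jet and mu = 6 give E_6.

E_{6}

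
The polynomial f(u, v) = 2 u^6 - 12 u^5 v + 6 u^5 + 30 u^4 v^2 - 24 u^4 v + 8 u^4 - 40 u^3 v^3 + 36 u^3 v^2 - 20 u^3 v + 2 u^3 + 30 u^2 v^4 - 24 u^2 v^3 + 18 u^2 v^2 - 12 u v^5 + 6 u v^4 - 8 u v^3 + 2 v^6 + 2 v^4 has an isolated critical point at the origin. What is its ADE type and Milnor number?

The Hessian of f at 0 is [[0, 0], [0, 0]] with rank 0, so corank 2. A Groebner basis of the Jacobian ideal J(f) in C{u,v} is {u^3, u^2*v, u^2/2 + u*v^2, 3*u^2/2 + v^3}; counting standard monomials gives mu = 6. Corank 2; j^3 = 2*u^3 is a perfect cube, so E-series; the 4-jet and mu = 6 give E_6.

Type E6, Milnor number mu = 6.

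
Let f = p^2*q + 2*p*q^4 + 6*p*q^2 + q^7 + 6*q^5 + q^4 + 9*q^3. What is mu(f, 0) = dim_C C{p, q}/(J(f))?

5

The Hessian of f at 0 is [[0, 0], [0, 0]] with rank 0, so corank 2. A Groebner basis of the Jacobian ideal J(f) in C{p,q} is {p^3 - 27*p^2/4 + 243*q^2/4, p^2/4 + q^3 - 9*q^2/4, p*q + 3*q^2}; counting standard monomials gives mu = 5. Corank 2; j^3 = q*(p + 3*q)^2 has shape L^2 M (L != M), so D-series; mu = 5 gives D_5.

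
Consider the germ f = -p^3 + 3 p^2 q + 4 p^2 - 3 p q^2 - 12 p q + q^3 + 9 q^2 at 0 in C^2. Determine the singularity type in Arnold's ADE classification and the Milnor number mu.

The Hessian of f at 0 has rank 1. Corank 1: A-series; mu = 2 gives A_2.

Type A_{2}, Milnor number mu = 2.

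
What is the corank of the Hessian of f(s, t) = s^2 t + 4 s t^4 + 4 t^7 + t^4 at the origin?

2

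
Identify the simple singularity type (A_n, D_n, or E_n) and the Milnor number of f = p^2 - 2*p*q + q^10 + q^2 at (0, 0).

Type A_9, Milnor number mu = 9.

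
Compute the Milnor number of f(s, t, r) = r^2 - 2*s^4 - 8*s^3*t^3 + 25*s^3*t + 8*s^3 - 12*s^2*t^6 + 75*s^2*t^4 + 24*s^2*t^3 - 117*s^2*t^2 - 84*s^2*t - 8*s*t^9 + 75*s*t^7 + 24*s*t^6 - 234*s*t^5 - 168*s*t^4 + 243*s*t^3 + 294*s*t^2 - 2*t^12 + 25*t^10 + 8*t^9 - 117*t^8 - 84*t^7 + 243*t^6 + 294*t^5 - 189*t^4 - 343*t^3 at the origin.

7

The Hessian of f at 0 has rank 1. Corank 2; j^3 = (2*s - 7*t)^3 is a perfect cube, so E-series; the 4-jet and mu = 7 give E_7.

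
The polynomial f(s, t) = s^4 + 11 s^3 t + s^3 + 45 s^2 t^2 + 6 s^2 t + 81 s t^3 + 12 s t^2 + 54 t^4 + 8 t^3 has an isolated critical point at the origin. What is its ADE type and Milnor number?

The Hessian of f at 0 is [[0, 0], [0, 0]] with rank 0, so corank 2. A Groebner basis of the Jacobian ideal J(f) in C{s,t} is {3*s^2 + 12*s*t + t^4 + t^3 + 12*t^2, s^3 + 30*s^2 + 120*s*t + 18*t^3 + 120*t^2, s^2*t - 9*s^2 - 36*s*t - 7*t^3 - 36*t^2, 2*s^2 + s*t^2 + 8*s*t + 8*t^3/3 + 8*t^2}; counting standard monomials gives mu = 7. Corank 2; j^3 = (s + 2*t)^3 is a perfect cube, so E-series; the 4-jet and mu = 7 give E_7.

Type E7, Milnor number mu = 7.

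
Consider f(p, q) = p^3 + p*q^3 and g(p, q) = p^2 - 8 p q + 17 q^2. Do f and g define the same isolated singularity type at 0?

No.

The Hessian of f at 0 has rank 0. Corank 2; j^3 = p^3 is a perfect cube, so E-series; the 4-jet and mu = 7 give E_7. The Hessian of g at 0 has rank 2. Corank 0: nondegenerate Morse point, so A_1. f is E_7 but g is A_1, hence not right-equivalent.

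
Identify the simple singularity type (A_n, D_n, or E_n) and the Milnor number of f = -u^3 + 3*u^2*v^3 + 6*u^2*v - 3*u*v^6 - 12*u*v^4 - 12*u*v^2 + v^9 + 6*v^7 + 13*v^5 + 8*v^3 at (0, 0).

Type E8, Milnor number mu = 8.

The Hessian of f at 0 has rank 0. Corank 2; j^3 = -(u - 2*v)^3 is a perfect cube, so E-series; the 5-jet and mu = 8 give E_8.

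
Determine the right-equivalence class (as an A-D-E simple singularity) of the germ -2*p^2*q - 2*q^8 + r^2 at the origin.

The Hessian of f at 0 is [[0, 0, 0], [0, 0, 0], [0, 0, 2]] with rank 1, so corank 2. A Groebner basis of the Jacobian ideal J(f) in C{p,q,r} is {p^2/8 + q^7, p^3, p*q, r}; counting standard monomials gives mu = 9. Corank 2; j^3 = -2*p^2*q has shape L^2 M (L != M), so D-series; mu = 9 gives D_9.

D9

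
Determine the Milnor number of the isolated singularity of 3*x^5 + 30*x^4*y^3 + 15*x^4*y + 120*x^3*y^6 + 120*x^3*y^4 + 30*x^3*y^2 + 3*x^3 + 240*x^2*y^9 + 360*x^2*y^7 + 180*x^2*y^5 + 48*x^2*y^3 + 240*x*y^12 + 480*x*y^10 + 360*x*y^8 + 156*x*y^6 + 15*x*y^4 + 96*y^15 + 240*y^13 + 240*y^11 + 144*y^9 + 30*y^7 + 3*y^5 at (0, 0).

8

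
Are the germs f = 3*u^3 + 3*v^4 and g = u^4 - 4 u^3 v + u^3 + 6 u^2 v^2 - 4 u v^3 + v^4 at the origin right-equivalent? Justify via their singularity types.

The Hessian of f at 0 has rank 0. Corank 2; j^3 = 3*u^3 is a perfect cube, so E-series; the 4-jet and mu = 6 give E_6. The Hessian of g at 0 has rank 0. Corank 2; j^3 = u^3 is a perfect cube, so E-series; the 4-jet and mu = 6 give E_6. Both have type E_6, hence right-equivalent.

Yes.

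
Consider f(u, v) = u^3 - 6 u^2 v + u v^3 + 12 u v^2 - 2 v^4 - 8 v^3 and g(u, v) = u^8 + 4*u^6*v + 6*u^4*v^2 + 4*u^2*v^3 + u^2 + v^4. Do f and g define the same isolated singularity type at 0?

No.

The Hessian of f at 0 has rank 0. Corank 2; j^3 = (u - 2*v)^3 is a perfect cube, so E-series; the 4-jet and mu = 7 give E_7. The Hessian of g at 0 has rank 1. Corank 1: A-series; mu = 3 gives A_3. f is E_7 but g is A_3, hence not right-equivalent.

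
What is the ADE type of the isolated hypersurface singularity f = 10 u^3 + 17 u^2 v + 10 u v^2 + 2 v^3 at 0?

The Hessian of f at 0 is [[0, 0], [0, 0]] with rank 0, so corank 2. A Groebner basis of the Jacobian ideal J(f) in C{u,v} is {v^3, u^2 - 2*v^2/11, u*v + 5*v^2/11}; counting standard monomials gives mu = 4. Corank 2; j^3 = (2*u + v)*(5*u^2 + 6*u*v + 2*v^2) splits into three distinct lines over C (the quadratic factor has nonzero discriminant), so D_4.

D_4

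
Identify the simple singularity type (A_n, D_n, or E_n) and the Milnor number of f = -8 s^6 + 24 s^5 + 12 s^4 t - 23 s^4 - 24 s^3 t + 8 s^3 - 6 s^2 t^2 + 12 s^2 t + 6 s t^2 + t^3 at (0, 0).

The Hessian of f at 0 is [[0, 0], [0, 0]] with rank 0, so corank 2. A Groebner basis of the Jacobian ideal J(f) in C{s,t} is {s^3, s^2*t - s^2 - s*t - t^2/4, 4*s^2 + s*t^2 + 4*s*t + t^2, -12*s^2 - 12*s*t + t^3 - 3*t^2}; counting standard monomials gives mu = 6. Corank 2; j^3 = (2*s + t)^3 is a perfect cube, so E-series; the 4-jet and mu = 6 give E_6.

Type E6, Milnor number mu = 6.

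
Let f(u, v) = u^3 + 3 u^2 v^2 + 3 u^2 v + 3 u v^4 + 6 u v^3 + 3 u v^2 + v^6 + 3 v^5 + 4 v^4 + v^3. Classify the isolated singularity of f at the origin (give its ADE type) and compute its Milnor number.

Type E6, Milnor number mu = 6.

The Hessian of f at 0 has rank 0. Corank 2; j^3 = (u + v)^3 is a perfect cube, so E-series; the 4-jet and mu = 6 give E_6.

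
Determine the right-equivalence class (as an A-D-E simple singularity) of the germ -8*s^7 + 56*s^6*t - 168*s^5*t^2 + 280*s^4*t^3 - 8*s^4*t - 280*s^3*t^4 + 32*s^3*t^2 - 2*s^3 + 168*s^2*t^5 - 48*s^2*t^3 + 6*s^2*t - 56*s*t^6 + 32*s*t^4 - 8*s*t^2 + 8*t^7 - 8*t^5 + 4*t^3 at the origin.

D_{4}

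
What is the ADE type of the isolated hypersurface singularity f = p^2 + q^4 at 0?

The Hessian of f at 0 has rank 1. Corank 1: A-series; mu = 3 gives A_3.

A3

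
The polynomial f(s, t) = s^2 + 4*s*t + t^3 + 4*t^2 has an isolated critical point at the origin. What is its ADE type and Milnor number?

The Hessian of f at 0 has rank 1. Corank 1: A-series; mu = 2 gives A_2.

Type A_{2}, Milnor number mu = 2.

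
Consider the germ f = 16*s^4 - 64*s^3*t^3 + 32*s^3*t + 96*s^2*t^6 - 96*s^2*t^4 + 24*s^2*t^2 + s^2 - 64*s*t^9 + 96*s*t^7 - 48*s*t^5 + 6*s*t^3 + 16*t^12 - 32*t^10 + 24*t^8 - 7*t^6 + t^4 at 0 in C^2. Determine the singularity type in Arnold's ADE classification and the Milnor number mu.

The Hessian of f at 0 has rank 1. Corank 1: A-series; mu = 3 gives A_3.

Type A_{3}, Milnor number mu = 3.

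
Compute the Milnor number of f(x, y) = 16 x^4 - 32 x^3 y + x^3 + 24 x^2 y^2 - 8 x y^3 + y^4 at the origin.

6

The Hessian of f at 0 has rank 0. Corank 2; j^3 = x^3 is a perfect cube, so E-series; the 4-jet and mu = 6 give E_6.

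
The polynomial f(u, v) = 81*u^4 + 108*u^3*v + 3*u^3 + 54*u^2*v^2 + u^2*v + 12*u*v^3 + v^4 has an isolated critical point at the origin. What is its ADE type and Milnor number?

Type D_{5}, Milnor number mu = 5.

The Hessian of f at 0 has rank 0. Corank 2; j^3 = u^2*(3*u + v) has shape L^2 M (L != M), so D-series; mu = 5 gives D_5.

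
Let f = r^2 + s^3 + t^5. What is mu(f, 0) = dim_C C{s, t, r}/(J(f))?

8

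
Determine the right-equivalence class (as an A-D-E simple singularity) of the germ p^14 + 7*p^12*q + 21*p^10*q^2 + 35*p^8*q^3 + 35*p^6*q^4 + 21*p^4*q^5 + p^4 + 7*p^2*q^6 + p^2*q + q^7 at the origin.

The Hessian of f at 0 is [[0, 0], [0, 0]] with rank 0, so corank 2. A Groebner basis of the Jacobian ideal J(f) in C{p,q} is {p^2/7 + q^6, p^3, p*q}; counting standard monomials gives mu = 8. Corank 2; j^3 = p^2*q has shape L^2 M (L != M), so D-series; mu = 8 gives D_8.

D8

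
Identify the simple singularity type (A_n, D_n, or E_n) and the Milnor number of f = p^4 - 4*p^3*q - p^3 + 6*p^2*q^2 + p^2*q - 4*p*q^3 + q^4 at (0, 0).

Type D5, Milnor number mu = 5.

The Hessian of f at 0 has rank 0. Corank 2; j^3 = -p^2*(p - q) has shape L^2 M (L != M), so D-series; mu = 5 gives D_5.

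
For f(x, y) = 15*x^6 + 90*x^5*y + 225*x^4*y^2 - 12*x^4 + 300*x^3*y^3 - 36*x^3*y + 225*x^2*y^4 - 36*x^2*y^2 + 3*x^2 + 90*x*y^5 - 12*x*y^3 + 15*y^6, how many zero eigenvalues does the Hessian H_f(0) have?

1

Hessian at 0 has rank 1.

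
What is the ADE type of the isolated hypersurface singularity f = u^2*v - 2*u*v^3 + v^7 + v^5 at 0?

D8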